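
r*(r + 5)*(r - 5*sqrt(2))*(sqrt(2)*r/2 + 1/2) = sqrt(2)*r^4/2 - 9*r^3/2 + 5*sqrt(2)*r^3/2 - 45*r^2/2 - 5*sqrt(2)*r^2/2 - 25*sqrt(2)*r/2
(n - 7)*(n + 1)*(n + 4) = n^3 - 2*n^2 - 31*n - 28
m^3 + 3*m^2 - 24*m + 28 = (m - 2)^2*(m + 7)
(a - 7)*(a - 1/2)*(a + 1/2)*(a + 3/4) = a^4 - 25*a^3/4 - 11*a^2/2 + 25*a/16 + 21/16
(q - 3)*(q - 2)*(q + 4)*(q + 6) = q^4 + 5*q^3 - 20*q^2 - 60*q + 144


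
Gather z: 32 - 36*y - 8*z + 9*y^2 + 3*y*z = 9*y^2 - 36*y + z*(3*y - 8) + 32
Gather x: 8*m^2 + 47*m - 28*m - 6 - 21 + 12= 8*m^2 + 19*m - 15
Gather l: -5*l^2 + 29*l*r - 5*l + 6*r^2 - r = -5*l^2 + l*(29*r - 5) + 6*r^2 - r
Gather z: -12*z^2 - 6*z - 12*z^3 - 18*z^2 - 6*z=-12*z^3 - 30*z^2 - 12*z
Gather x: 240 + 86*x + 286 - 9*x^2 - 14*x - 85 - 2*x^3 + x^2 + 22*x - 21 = -2*x^3 - 8*x^2 + 94*x + 420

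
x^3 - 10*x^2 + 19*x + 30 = (x - 6)*(x - 5)*(x + 1)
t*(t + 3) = t^2 + 3*t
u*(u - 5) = u^2 - 5*u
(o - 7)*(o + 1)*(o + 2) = o^3 - 4*o^2 - 19*o - 14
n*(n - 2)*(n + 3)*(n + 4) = n^4 + 5*n^3 - 2*n^2 - 24*n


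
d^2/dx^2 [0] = 0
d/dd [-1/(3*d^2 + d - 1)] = (6*d + 1)/(3*d^2 + d - 1)^2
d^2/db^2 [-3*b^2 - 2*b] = -6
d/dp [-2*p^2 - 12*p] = -4*p - 12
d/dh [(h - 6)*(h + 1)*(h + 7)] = 3*h^2 + 4*h - 41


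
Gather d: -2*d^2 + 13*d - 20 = -2*d^2 + 13*d - 20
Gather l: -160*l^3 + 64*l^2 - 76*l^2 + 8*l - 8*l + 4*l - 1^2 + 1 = -160*l^3 - 12*l^2 + 4*l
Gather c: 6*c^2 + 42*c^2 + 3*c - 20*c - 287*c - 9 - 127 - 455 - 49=48*c^2 - 304*c - 640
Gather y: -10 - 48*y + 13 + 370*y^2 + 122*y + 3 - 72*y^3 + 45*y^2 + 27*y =-72*y^3 + 415*y^2 + 101*y + 6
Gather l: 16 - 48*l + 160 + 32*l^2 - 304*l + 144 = 32*l^2 - 352*l + 320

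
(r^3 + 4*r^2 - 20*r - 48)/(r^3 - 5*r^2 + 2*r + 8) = (r^2 + 8*r + 12)/(r^2 - r - 2)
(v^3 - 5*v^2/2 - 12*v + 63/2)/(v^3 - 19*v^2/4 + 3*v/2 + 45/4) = 2*(2*v + 7)/(4*v + 5)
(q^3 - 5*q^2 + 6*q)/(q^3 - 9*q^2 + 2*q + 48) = q*(q - 2)/(q^2 - 6*q - 16)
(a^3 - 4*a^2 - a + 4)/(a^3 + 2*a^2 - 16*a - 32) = (a^2 - 1)/(a^2 + 6*a + 8)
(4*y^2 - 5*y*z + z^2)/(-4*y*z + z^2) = (-y + z)/z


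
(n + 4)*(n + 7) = n^2 + 11*n + 28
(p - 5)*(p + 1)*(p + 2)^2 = p^4 - 17*p^2 - 36*p - 20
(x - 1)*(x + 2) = x^2 + x - 2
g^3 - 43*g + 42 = (g - 6)*(g - 1)*(g + 7)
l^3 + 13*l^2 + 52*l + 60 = (l + 2)*(l + 5)*(l + 6)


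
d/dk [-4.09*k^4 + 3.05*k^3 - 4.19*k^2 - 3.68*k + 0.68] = -16.36*k^3 + 9.15*k^2 - 8.38*k - 3.68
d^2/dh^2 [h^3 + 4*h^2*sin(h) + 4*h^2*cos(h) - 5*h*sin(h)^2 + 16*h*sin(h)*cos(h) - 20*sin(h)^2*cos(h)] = -4*sqrt(2)*h^2*sin(h + pi/4) - 32*h*sin(2*h) - 10*h*cos(2*h) + 16*sqrt(2)*h*cos(h + pi/4) + 6*h + 8*sin(h) - 10*sin(2*h) + 13*cos(h) + 32*cos(2*h) - 45*cos(3*h)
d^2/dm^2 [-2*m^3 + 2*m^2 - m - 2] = 4 - 12*m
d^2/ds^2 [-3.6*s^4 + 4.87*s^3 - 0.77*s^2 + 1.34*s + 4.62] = -43.2*s^2 + 29.22*s - 1.54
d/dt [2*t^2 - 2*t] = 4*t - 2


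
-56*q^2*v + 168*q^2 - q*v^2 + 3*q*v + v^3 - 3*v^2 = (-8*q + v)*(7*q + v)*(v - 3)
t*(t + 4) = t^2 + 4*t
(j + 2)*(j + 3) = j^2 + 5*j + 6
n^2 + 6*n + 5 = (n + 1)*(n + 5)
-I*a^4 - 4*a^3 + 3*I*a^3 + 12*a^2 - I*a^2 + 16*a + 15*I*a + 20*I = (a - 4)*(a - 5*I)*(a + I)*(-I*a - I)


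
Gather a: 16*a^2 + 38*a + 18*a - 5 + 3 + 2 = 16*a^2 + 56*a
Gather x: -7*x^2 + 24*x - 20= -7*x^2 + 24*x - 20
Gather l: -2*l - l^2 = -l^2 - 2*l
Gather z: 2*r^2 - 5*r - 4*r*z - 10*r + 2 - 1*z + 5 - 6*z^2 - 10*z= 2*r^2 - 15*r - 6*z^2 + z*(-4*r - 11) + 7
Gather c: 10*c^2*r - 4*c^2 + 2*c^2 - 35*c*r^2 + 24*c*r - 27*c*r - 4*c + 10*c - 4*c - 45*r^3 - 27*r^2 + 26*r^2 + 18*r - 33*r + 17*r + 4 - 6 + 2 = c^2*(10*r - 2) + c*(-35*r^2 - 3*r + 2) - 45*r^3 - r^2 + 2*r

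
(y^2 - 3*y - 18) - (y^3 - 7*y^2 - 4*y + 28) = -y^3 + 8*y^2 + y - 46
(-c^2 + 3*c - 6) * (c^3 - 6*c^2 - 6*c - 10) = -c^5 + 9*c^4 - 18*c^3 + 28*c^2 + 6*c + 60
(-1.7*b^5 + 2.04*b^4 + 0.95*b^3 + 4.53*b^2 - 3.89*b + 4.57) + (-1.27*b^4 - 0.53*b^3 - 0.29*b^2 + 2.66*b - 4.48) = -1.7*b^5 + 0.77*b^4 + 0.42*b^3 + 4.24*b^2 - 1.23*b + 0.0899999999999999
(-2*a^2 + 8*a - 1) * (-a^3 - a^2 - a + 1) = 2*a^5 - 6*a^4 - 5*a^3 - 9*a^2 + 9*a - 1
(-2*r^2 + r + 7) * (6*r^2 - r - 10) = -12*r^4 + 8*r^3 + 61*r^2 - 17*r - 70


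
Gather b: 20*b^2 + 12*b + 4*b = 20*b^2 + 16*b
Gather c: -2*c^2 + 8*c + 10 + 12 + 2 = -2*c^2 + 8*c + 24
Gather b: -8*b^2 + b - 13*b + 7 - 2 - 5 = -8*b^2 - 12*b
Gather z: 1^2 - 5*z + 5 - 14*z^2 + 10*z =-14*z^2 + 5*z + 6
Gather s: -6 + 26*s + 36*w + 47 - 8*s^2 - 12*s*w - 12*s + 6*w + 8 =-8*s^2 + s*(14 - 12*w) + 42*w + 49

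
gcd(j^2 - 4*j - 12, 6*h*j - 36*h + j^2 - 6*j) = j - 6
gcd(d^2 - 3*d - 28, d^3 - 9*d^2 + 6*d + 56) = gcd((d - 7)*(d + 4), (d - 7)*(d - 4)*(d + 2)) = d - 7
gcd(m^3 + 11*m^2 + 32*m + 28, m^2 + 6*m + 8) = m + 2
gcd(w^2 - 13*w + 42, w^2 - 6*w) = w - 6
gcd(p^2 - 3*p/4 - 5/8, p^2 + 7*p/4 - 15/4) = p - 5/4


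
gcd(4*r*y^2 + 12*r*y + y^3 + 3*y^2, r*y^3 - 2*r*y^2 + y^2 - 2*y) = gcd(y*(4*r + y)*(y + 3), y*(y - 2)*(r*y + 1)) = y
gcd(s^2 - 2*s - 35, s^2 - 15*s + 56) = s - 7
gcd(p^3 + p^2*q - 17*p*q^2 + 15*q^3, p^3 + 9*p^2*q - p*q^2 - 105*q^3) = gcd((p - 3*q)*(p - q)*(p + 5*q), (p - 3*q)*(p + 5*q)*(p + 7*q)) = p^2 + 2*p*q - 15*q^2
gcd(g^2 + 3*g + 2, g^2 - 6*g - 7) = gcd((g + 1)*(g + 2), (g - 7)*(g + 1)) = g + 1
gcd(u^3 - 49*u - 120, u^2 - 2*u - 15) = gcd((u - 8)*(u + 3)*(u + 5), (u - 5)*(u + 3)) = u + 3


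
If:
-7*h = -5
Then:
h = 5/7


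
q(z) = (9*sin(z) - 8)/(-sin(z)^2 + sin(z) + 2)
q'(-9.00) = -15.46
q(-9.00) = -8.26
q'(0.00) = 6.50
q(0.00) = -4.00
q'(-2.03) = -234.22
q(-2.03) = -53.55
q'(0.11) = 5.50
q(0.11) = -3.34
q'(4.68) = -667107.52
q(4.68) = -10803.30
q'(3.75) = -25.75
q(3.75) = -11.93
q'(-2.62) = -19.98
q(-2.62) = -9.96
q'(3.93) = -47.57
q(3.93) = -18.26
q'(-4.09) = -2.38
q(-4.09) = -0.32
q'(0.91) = 2.48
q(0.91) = -0.41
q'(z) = (2*sin(z)*cos(z) - cos(z))*(9*sin(z) - 8)/(-sin(z)^2 + sin(z) + 2)^2 + 9*cos(z)/(-sin(z)^2 + sin(z) + 2) = (9*sin(z)^2 - 16*sin(z) + 26)*cos(z)/(sin(z) + cos(z)^2 + 1)^2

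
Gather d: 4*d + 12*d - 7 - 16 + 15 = 16*d - 8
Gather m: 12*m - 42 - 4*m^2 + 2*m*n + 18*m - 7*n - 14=-4*m^2 + m*(2*n + 30) - 7*n - 56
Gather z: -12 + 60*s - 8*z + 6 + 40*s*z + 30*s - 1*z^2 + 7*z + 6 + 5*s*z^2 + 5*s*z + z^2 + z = 5*s*z^2 + 45*s*z + 90*s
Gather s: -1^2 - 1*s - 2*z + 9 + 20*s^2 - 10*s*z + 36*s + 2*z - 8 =20*s^2 + s*(35 - 10*z)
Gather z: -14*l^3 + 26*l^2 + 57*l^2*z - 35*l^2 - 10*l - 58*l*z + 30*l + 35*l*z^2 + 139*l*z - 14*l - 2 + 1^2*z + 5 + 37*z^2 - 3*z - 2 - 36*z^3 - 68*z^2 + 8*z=-14*l^3 - 9*l^2 + 6*l - 36*z^3 + z^2*(35*l - 31) + z*(57*l^2 + 81*l + 6) + 1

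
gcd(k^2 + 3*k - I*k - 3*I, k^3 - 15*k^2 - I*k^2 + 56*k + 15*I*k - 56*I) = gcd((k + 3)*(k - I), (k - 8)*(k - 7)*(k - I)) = k - I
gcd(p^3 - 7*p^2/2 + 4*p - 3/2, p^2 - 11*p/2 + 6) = p - 3/2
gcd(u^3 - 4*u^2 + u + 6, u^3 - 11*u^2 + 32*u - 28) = u - 2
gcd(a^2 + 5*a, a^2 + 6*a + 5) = a + 5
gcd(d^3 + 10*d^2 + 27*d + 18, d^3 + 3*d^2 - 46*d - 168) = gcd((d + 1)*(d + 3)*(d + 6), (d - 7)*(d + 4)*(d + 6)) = d + 6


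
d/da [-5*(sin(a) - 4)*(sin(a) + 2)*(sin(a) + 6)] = 5*(-3*sin(a)^2 - 8*sin(a) + 20)*cos(a)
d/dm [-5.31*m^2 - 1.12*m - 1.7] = -10.62*m - 1.12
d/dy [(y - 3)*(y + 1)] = 2*y - 2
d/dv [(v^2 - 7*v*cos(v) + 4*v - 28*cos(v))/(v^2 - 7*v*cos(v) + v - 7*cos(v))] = -3/(v^2 + 2*v + 1)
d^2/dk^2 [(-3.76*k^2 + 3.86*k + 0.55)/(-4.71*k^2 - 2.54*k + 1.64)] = (-261.22602*k^3 + 101.054934*k^2 - 218.376324*k - 27.52624)/(104.487111*k^6 + 169.042842*k^5 - 17.984664*k^4 - 101.332792*k^3 + 6.262176*k^2 + 20.494752*k - 4.410944)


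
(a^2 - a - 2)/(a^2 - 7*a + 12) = (a^2 - a - 2)/(a^2 - 7*a + 12)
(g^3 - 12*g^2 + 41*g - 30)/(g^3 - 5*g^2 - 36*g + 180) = (g - 1)/(g + 6)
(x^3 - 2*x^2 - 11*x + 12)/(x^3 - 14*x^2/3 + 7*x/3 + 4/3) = 3*(x + 3)/(3*x + 1)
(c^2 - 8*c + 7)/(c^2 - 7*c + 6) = (c - 7)/(c - 6)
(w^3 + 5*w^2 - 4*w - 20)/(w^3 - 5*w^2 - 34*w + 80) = (w + 2)/(w - 8)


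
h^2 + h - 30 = (h - 5)*(h + 6)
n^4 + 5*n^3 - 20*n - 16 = (n - 2)*(n + 1)*(n + 2)*(n + 4)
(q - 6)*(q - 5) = q^2 - 11*q + 30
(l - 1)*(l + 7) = l^2 + 6*l - 7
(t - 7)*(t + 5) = t^2 - 2*t - 35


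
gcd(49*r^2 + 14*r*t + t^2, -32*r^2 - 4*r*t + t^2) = 1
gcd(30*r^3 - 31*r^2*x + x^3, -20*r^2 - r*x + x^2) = -5*r + x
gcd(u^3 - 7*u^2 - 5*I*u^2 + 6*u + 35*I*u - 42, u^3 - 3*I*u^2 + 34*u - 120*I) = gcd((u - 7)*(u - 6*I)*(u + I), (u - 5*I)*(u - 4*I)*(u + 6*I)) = 1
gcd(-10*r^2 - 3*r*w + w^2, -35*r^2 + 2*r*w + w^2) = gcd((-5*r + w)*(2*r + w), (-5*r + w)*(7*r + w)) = 5*r - w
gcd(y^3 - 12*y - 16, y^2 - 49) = 1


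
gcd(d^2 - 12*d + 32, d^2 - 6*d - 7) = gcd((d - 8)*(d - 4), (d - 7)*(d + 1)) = 1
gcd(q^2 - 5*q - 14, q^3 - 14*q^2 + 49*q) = q - 7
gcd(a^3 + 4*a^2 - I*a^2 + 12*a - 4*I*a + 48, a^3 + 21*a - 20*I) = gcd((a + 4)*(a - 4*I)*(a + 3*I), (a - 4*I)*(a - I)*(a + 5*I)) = a - 4*I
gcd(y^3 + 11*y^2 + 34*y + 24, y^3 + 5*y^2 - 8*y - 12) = y^2 + 7*y + 6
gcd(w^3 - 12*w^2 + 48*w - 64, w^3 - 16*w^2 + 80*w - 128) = w^2 - 8*w + 16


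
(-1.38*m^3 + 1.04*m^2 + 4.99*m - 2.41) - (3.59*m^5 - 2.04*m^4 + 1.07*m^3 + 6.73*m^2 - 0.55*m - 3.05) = -3.59*m^5 + 2.04*m^4 - 2.45*m^3 - 5.69*m^2 + 5.54*m + 0.64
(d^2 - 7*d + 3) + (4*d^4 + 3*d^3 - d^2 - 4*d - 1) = 4*d^4 + 3*d^3 - 11*d + 2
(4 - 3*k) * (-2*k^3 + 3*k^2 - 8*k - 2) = 6*k^4 - 17*k^3 + 36*k^2 - 26*k - 8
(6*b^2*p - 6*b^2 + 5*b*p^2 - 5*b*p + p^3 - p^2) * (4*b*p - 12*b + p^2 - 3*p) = 24*b^3*p^2 - 96*b^3*p + 72*b^3 + 26*b^2*p^3 - 104*b^2*p^2 + 78*b^2*p + 9*b*p^4 - 36*b*p^3 + 27*b*p^2 + p^5 - 4*p^4 + 3*p^3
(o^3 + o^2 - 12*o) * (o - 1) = o^4 - 13*o^2 + 12*o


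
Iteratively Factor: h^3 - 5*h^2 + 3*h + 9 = (h - 3)*(h^2 - 2*h - 3) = (h - 3)*(h + 1)*(h - 3)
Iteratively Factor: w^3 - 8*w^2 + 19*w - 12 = (w - 3)*(w^2 - 5*w + 4) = (w - 3)*(w - 1)*(w - 4)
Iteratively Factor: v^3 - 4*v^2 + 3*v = (v - 1)*(v^2 - 3*v) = v*(v - 1)*(v - 3)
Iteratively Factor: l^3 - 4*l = (l - 2)*(l^2 + 2*l) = (l - 2)*(l + 2)*(l)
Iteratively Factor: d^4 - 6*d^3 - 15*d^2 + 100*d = (d)*(d^3 - 6*d^2 - 15*d + 100) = d*(d - 5)*(d^2 - d - 20) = d*(d - 5)*(d + 4)*(d - 5)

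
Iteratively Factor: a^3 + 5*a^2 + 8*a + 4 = (a + 2)*(a^2 + 3*a + 2) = (a + 2)^2*(a + 1)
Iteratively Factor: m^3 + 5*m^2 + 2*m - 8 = (m + 4)*(m^2 + m - 2) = (m + 2)*(m + 4)*(m - 1)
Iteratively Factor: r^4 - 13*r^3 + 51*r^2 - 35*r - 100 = (r + 1)*(r^3 - 14*r^2 + 65*r - 100) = (r - 5)*(r + 1)*(r^2 - 9*r + 20) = (r - 5)^2*(r + 1)*(r - 4)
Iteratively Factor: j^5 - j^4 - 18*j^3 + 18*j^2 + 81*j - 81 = (j + 3)*(j^4 - 4*j^3 - 6*j^2 + 36*j - 27) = (j - 3)*(j + 3)*(j^3 - j^2 - 9*j + 9) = (j - 3)*(j + 3)^2*(j^2 - 4*j + 3) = (j - 3)^2*(j + 3)^2*(j - 1)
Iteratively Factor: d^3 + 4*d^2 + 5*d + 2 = (d + 1)*(d^2 + 3*d + 2) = (d + 1)*(d + 2)*(d + 1)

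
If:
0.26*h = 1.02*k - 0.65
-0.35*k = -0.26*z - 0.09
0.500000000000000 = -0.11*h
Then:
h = -4.55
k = -0.52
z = -1.05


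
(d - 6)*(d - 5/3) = d^2 - 23*d/3 + 10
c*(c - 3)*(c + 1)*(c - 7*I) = c^4 - 2*c^3 - 7*I*c^3 - 3*c^2 + 14*I*c^2 + 21*I*c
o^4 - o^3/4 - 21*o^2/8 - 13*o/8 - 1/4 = (o - 2)*(o + 1/4)*(o + 1/2)*(o + 1)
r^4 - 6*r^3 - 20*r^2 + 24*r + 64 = (r - 8)*(r - 2)*(r + 2)^2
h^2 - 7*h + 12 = (h - 4)*(h - 3)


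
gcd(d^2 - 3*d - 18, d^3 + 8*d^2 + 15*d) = d + 3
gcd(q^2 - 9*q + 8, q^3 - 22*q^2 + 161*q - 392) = q - 8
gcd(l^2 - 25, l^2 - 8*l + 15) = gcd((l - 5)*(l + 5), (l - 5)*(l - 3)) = l - 5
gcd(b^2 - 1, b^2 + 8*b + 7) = b + 1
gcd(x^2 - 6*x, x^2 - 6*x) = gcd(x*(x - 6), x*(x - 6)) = x^2 - 6*x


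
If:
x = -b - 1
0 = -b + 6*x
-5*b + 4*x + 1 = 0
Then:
No Solution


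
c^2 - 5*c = c*(c - 5)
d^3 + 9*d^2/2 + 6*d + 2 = (d + 1/2)*(d + 2)^2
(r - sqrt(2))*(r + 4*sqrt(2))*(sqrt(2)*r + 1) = sqrt(2)*r^3 + 7*r^2 - 5*sqrt(2)*r - 8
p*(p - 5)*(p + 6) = p^3 + p^2 - 30*p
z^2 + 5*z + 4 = (z + 1)*(z + 4)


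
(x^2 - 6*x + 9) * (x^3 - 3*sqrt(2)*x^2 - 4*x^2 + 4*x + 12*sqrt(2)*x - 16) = x^5 - 10*x^4 - 3*sqrt(2)*x^4 + 37*x^3 + 30*sqrt(2)*x^3 - 99*sqrt(2)*x^2 - 76*x^2 + 132*x + 108*sqrt(2)*x - 144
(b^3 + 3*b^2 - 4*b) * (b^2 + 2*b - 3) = b^5 + 5*b^4 - b^3 - 17*b^2 + 12*b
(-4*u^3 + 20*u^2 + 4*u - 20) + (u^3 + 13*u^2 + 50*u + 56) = -3*u^3 + 33*u^2 + 54*u + 36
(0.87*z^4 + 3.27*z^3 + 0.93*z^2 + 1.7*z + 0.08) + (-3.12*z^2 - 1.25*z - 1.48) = 0.87*z^4 + 3.27*z^3 - 2.19*z^2 + 0.45*z - 1.4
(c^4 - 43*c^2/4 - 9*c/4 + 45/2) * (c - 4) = c^5 - 4*c^4 - 43*c^3/4 + 163*c^2/4 + 63*c/2 - 90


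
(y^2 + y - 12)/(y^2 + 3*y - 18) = (y + 4)/(y + 6)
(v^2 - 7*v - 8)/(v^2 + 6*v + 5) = (v - 8)/(v + 5)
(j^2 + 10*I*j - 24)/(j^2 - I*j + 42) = (j + 4*I)/(j - 7*I)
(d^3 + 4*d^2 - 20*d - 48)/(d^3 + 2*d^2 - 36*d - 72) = (d - 4)/(d - 6)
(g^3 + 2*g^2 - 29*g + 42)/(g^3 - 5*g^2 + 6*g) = (g + 7)/g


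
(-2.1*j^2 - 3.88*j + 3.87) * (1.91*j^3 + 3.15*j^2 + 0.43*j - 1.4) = -4.011*j^5 - 14.0258*j^4 - 5.7333*j^3 + 13.4621*j^2 + 7.0961*j - 5.418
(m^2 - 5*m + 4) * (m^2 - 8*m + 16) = m^4 - 13*m^3 + 60*m^2 - 112*m + 64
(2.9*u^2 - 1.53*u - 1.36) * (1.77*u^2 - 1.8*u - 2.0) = 5.133*u^4 - 7.9281*u^3 - 5.4532*u^2 + 5.508*u + 2.72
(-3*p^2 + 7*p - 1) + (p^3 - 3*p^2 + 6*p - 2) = p^3 - 6*p^2 + 13*p - 3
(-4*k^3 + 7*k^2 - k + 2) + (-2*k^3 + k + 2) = -6*k^3 + 7*k^2 + 4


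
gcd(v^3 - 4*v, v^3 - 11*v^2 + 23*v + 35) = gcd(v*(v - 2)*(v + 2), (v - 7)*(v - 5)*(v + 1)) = 1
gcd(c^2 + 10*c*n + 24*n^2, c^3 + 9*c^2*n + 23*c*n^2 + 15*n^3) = 1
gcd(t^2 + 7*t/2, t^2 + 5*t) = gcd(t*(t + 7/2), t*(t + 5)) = t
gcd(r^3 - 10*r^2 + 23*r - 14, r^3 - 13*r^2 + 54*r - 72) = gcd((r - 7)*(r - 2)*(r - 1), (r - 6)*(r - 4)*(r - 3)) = 1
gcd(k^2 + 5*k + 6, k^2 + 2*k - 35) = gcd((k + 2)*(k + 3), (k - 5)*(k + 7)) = 1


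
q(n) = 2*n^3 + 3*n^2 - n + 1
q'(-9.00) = 431.00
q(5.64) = 449.60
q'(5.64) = 223.70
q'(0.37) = 2.04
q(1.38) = 10.59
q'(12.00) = 935.00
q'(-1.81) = 7.80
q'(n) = 6*n^2 + 6*n - 1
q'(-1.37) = 2.04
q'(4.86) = 169.88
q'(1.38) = 18.71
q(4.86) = 296.58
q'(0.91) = 9.43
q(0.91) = 4.08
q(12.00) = 3877.00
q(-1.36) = 2.88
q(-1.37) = 2.86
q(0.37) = 1.14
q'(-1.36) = 1.94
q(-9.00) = -1205.00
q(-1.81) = 0.78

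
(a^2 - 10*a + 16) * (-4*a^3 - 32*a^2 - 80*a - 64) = -4*a^5 + 8*a^4 + 176*a^3 + 224*a^2 - 640*a - 1024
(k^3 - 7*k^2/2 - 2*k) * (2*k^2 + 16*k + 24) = 2*k^5 + 9*k^4 - 36*k^3 - 116*k^2 - 48*k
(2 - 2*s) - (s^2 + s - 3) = -s^2 - 3*s + 5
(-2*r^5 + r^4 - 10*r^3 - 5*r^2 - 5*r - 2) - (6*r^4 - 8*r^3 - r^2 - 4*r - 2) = -2*r^5 - 5*r^4 - 2*r^3 - 4*r^2 - r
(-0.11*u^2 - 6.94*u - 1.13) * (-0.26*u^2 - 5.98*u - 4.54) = 0.0286*u^4 + 2.4622*u^3 + 42.2944*u^2 + 38.265*u + 5.1302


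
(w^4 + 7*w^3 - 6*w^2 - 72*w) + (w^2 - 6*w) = w^4 + 7*w^3 - 5*w^2 - 78*w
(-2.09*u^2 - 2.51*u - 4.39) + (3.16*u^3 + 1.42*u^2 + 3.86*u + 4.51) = 3.16*u^3 - 0.67*u^2 + 1.35*u + 0.12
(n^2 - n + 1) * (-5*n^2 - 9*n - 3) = -5*n^4 - 4*n^3 + n^2 - 6*n - 3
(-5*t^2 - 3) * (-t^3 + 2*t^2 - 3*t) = 5*t^5 - 10*t^4 + 18*t^3 - 6*t^2 + 9*t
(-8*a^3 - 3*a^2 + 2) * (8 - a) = 8*a^4 - 61*a^3 - 24*a^2 - 2*a + 16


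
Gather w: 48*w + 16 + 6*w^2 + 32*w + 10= 6*w^2 + 80*w + 26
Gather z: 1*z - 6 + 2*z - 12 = 3*z - 18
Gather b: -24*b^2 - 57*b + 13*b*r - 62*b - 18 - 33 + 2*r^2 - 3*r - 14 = -24*b^2 + b*(13*r - 119) + 2*r^2 - 3*r - 65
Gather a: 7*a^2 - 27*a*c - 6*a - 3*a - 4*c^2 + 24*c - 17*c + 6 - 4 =7*a^2 + a*(-27*c - 9) - 4*c^2 + 7*c + 2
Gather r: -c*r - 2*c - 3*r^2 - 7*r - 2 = -2*c - 3*r^2 + r*(-c - 7) - 2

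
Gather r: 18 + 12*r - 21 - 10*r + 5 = 2*r + 2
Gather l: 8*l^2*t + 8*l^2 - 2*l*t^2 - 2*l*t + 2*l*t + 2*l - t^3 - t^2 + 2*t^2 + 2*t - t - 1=l^2*(8*t + 8) + l*(2 - 2*t^2) - t^3 + t^2 + t - 1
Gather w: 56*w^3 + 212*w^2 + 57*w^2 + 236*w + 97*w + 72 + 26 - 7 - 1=56*w^3 + 269*w^2 + 333*w + 90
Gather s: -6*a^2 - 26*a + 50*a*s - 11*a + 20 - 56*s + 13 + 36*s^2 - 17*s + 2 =-6*a^2 - 37*a + 36*s^2 + s*(50*a - 73) + 35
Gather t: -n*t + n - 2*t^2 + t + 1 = n - 2*t^2 + t*(1 - n) + 1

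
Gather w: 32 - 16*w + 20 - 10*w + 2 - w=54 - 27*w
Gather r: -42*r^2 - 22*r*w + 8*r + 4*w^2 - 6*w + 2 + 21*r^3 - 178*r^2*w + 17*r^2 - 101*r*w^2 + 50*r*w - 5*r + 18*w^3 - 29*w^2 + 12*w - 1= 21*r^3 + r^2*(-178*w - 25) + r*(-101*w^2 + 28*w + 3) + 18*w^3 - 25*w^2 + 6*w + 1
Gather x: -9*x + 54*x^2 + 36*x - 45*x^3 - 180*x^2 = -45*x^3 - 126*x^2 + 27*x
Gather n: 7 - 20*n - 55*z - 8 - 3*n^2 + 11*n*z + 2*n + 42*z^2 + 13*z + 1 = -3*n^2 + n*(11*z - 18) + 42*z^2 - 42*z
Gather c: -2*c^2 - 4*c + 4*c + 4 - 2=2 - 2*c^2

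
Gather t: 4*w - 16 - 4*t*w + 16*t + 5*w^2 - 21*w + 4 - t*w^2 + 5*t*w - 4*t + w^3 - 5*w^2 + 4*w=t*(-w^2 + w + 12) + w^3 - 13*w - 12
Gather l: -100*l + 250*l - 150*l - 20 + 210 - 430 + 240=0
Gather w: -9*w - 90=-9*w - 90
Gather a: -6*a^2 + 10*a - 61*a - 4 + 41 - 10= -6*a^2 - 51*a + 27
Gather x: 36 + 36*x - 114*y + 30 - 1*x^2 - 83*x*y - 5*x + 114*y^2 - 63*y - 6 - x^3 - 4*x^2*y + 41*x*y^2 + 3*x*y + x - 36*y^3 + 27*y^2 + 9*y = -x^3 + x^2*(-4*y - 1) + x*(41*y^2 - 80*y + 32) - 36*y^3 + 141*y^2 - 168*y + 60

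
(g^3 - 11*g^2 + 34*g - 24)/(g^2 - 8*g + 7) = (g^2 - 10*g + 24)/(g - 7)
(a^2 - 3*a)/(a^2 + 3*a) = (a - 3)/(a + 3)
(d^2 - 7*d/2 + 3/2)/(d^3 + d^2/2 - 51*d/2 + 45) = (2*d - 1)/(2*d^2 + 7*d - 30)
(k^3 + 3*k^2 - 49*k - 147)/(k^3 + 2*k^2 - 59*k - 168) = (k - 7)/(k - 8)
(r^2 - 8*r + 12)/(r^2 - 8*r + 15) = (r^2 - 8*r + 12)/(r^2 - 8*r + 15)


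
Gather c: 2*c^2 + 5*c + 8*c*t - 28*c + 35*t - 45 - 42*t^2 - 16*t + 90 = 2*c^2 + c*(8*t - 23) - 42*t^2 + 19*t + 45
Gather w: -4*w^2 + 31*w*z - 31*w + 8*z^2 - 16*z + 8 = -4*w^2 + w*(31*z - 31) + 8*z^2 - 16*z + 8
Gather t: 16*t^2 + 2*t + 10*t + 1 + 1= 16*t^2 + 12*t + 2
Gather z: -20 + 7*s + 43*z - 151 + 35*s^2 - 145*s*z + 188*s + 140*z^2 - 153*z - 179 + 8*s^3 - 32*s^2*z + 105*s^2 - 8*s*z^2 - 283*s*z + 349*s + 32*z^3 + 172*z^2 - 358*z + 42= 8*s^3 + 140*s^2 + 544*s + 32*z^3 + z^2*(312 - 8*s) + z*(-32*s^2 - 428*s - 468) - 308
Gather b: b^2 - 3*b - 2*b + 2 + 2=b^2 - 5*b + 4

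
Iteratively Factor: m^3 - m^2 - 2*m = (m - 2)*(m^2 + m) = (m - 2)*(m + 1)*(m)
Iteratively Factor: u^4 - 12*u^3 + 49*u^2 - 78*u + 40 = (u - 2)*(u^3 - 10*u^2 + 29*u - 20) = (u - 5)*(u - 2)*(u^2 - 5*u + 4) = (u - 5)*(u - 4)*(u - 2)*(u - 1)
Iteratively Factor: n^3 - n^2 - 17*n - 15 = (n - 5)*(n^2 + 4*n + 3) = (n - 5)*(n + 1)*(n + 3)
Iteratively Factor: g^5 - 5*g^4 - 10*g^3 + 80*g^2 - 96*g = (g - 3)*(g^4 - 2*g^3 - 16*g^2 + 32*g) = (g - 3)*(g - 2)*(g^3 - 16*g) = g*(g - 3)*(g - 2)*(g^2 - 16) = g*(g - 4)*(g - 3)*(g - 2)*(g + 4)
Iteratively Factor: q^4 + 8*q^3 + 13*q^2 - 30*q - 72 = (q - 2)*(q^3 + 10*q^2 + 33*q + 36) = (q - 2)*(q + 3)*(q^2 + 7*q + 12) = (q - 2)*(q + 3)*(q + 4)*(q + 3)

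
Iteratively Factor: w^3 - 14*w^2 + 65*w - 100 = (w - 5)*(w^2 - 9*w + 20) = (w - 5)^2*(w - 4)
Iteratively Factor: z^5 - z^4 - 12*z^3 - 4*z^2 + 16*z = (z)*(z^4 - z^3 - 12*z^2 - 4*z + 16) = z*(z - 4)*(z^3 + 3*z^2 - 4) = z*(z - 4)*(z + 2)*(z^2 + z - 2) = z*(z - 4)*(z - 1)*(z + 2)*(z + 2)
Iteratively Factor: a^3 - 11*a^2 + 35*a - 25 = (a - 5)*(a^2 - 6*a + 5) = (a - 5)*(a - 1)*(a - 5)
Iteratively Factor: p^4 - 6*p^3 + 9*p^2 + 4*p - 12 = (p - 3)*(p^3 - 3*p^2 + 4) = (p - 3)*(p - 2)*(p^2 - p - 2) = (p - 3)*(p - 2)^2*(p + 1)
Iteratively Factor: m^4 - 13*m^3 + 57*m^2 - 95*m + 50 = (m - 5)*(m^3 - 8*m^2 + 17*m - 10) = (m - 5)^2*(m^2 - 3*m + 2) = (m - 5)^2*(m - 1)*(m - 2)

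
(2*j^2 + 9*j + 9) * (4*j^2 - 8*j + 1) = 8*j^4 + 20*j^3 - 34*j^2 - 63*j + 9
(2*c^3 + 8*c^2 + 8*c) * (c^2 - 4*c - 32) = 2*c^5 - 88*c^3 - 288*c^2 - 256*c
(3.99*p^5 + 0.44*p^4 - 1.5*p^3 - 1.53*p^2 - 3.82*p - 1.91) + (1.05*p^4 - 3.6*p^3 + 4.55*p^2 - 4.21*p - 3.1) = 3.99*p^5 + 1.49*p^4 - 5.1*p^3 + 3.02*p^2 - 8.03*p - 5.01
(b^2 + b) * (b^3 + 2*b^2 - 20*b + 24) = b^5 + 3*b^4 - 18*b^3 + 4*b^2 + 24*b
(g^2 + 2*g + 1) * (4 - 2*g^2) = -2*g^4 - 4*g^3 + 2*g^2 + 8*g + 4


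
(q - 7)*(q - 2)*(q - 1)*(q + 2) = q^4 - 8*q^3 + 3*q^2 + 32*q - 28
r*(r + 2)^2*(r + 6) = r^4 + 10*r^3 + 28*r^2 + 24*r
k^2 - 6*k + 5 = (k - 5)*(k - 1)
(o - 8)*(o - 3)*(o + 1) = o^3 - 10*o^2 + 13*o + 24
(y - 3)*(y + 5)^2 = y^3 + 7*y^2 - 5*y - 75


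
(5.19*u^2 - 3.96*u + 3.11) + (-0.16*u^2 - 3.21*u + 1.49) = 5.03*u^2 - 7.17*u + 4.6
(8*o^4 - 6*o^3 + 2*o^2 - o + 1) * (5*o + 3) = 40*o^5 - 6*o^4 - 8*o^3 + o^2 + 2*o + 3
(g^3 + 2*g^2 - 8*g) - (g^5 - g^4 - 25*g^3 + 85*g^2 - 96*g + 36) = -g^5 + g^4 + 26*g^3 - 83*g^2 + 88*g - 36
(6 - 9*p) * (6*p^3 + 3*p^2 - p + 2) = -54*p^4 + 9*p^3 + 27*p^2 - 24*p + 12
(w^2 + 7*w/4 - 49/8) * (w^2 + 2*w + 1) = w^4 + 15*w^3/4 - 13*w^2/8 - 21*w/2 - 49/8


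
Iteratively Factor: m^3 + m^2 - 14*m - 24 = (m - 4)*(m^2 + 5*m + 6) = (m - 4)*(m + 3)*(m + 2)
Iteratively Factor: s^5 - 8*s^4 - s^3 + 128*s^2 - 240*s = (s - 3)*(s^4 - 5*s^3 - 16*s^2 + 80*s) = (s - 5)*(s - 3)*(s^3 - 16*s) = (s - 5)*(s - 4)*(s - 3)*(s^2 + 4*s) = s*(s - 5)*(s - 4)*(s - 3)*(s + 4)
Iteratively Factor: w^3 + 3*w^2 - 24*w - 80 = (w + 4)*(w^2 - w - 20) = (w - 5)*(w + 4)*(w + 4)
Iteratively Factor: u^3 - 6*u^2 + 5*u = (u - 1)*(u^2 - 5*u) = (u - 5)*(u - 1)*(u)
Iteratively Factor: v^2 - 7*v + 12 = (v - 3)*(v - 4)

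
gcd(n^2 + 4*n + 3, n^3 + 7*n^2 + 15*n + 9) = n^2 + 4*n + 3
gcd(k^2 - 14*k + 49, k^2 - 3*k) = 1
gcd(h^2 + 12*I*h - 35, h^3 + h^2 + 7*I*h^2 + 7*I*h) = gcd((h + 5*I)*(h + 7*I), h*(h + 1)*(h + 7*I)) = h + 7*I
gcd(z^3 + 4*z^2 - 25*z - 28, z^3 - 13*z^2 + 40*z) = 1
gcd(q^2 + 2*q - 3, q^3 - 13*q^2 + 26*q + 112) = 1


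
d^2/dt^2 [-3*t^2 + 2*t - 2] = -6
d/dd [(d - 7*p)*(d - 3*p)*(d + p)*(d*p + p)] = p*(4*d^3 - 27*d^2*p + 3*d^2 + 22*d*p^2 - 18*d*p + 21*p^3 + 11*p^2)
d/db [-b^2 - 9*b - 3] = -2*b - 9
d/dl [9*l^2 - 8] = 18*l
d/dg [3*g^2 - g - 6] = 6*g - 1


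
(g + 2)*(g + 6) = g^2 + 8*g + 12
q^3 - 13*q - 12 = (q - 4)*(q + 1)*(q + 3)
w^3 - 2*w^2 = w^2*(w - 2)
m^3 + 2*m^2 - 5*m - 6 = (m - 2)*(m + 1)*(m + 3)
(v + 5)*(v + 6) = v^2 + 11*v + 30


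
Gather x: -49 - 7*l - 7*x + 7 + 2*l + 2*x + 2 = -5*l - 5*x - 40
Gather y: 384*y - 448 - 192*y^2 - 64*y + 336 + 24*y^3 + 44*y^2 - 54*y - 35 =24*y^3 - 148*y^2 + 266*y - 147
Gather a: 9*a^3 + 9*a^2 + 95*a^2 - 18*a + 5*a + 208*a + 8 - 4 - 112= 9*a^3 + 104*a^2 + 195*a - 108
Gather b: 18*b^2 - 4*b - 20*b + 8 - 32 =18*b^2 - 24*b - 24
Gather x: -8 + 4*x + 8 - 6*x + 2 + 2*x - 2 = 0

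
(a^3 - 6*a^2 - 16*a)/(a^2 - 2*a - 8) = a*(a - 8)/(a - 4)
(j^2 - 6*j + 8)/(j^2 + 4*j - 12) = (j - 4)/(j + 6)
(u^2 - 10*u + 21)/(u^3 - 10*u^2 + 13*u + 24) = (u - 7)/(u^2 - 7*u - 8)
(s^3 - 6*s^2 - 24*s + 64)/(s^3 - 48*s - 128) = (s - 2)/(s + 4)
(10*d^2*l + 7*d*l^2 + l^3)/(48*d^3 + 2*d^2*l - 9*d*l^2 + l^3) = l*(5*d + l)/(24*d^2 - 11*d*l + l^2)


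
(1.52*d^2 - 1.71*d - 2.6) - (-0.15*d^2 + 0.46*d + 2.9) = 1.67*d^2 - 2.17*d - 5.5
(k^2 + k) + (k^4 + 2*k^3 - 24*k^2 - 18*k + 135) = k^4 + 2*k^3 - 23*k^2 - 17*k + 135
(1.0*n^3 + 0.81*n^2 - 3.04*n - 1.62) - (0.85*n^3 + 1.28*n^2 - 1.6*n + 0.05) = 0.15*n^3 - 0.47*n^2 - 1.44*n - 1.67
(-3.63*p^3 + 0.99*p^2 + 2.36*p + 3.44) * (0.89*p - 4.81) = -3.2307*p^4 + 18.3414*p^3 - 2.6615*p^2 - 8.29*p - 16.5464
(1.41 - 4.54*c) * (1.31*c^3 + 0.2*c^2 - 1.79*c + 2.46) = -5.9474*c^4 + 0.9391*c^3 + 8.4086*c^2 - 13.6923*c + 3.4686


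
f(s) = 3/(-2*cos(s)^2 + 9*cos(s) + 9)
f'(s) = 3*(-4*sin(s)*cos(s) + 9*sin(s))/(-2*cos(s)^2 + 9*cos(s) + 9)^2 = 3*(9 - 4*cos(s))*sin(s)/(9*cos(s) - cos(2*s) + 8)^2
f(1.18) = 0.25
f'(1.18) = 0.14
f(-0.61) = 0.20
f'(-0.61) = -0.04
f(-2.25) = 1.17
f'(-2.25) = -4.11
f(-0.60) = 0.20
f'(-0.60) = -0.04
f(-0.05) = 0.19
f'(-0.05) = -0.00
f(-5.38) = 0.22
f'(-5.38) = 0.08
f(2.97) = -1.66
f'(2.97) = 2.02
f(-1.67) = 0.37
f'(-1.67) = -0.43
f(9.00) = -3.49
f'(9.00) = 21.11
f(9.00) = -3.49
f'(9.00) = 21.11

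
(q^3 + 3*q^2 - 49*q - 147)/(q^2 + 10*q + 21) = q - 7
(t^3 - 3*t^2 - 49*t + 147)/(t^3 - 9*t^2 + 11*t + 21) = (t + 7)/(t + 1)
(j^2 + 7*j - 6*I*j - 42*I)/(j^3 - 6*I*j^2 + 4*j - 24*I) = (j + 7)/(j^2 + 4)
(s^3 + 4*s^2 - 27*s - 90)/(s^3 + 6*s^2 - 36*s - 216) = (s^2 - 2*s - 15)/(s^2 - 36)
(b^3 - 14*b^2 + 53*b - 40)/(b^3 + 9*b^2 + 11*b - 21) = (b^2 - 13*b + 40)/(b^2 + 10*b + 21)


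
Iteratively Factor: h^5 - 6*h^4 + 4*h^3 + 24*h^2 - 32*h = (h - 2)*(h^4 - 4*h^3 - 4*h^2 + 16*h) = (h - 4)*(h - 2)*(h^3 - 4*h) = h*(h - 4)*(h - 2)*(h^2 - 4) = h*(h - 4)*(h - 2)^2*(h + 2)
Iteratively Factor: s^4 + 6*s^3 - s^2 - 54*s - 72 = (s + 3)*(s^3 + 3*s^2 - 10*s - 24) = (s - 3)*(s + 3)*(s^2 + 6*s + 8) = (s - 3)*(s + 3)*(s + 4)*(s + 2)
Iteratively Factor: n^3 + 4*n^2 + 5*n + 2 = (n + 2)*(n^2 + 2*n + 1) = (n + 1)*(n + 2)*(n + 1)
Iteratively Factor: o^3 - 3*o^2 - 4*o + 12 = (o - 2)*(o^2 - o - 6) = (o - 3)*(o - 2)*(o + 2)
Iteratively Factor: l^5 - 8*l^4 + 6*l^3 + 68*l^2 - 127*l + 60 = (l - 1)*(l^4 - 7*l^3 - l^2 + 67*l - 60) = (l - 1)*(l + 3)*(l^3 - 10*l^2 + 29*l - 20) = (l - 5)*(l - 1)*(l + 3)*(l^2 - 5*l + 4) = (l - 5)*(l - 1)^2*(l + 3)*(l - 4)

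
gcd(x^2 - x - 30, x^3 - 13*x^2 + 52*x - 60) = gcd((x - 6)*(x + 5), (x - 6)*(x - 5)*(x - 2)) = x - 6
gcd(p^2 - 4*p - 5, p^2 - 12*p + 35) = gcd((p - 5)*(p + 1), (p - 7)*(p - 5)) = p - 5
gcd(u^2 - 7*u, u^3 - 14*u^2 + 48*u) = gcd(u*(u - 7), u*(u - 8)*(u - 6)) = u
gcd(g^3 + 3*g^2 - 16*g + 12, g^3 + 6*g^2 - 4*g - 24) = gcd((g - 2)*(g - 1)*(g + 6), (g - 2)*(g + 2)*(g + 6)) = g^2 + 4*g - 12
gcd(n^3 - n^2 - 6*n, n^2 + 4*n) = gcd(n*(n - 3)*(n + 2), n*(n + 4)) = n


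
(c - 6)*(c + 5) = c^2 - c - 30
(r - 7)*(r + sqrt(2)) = r^2 - 7*r + sqrt(2)*r - 7*sqrt(2)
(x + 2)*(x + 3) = x^2 + 5*x + 6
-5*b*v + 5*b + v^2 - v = (-5*b + v)*(v - 1)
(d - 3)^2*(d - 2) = d^3 - 8*d^2 + 21*d - 18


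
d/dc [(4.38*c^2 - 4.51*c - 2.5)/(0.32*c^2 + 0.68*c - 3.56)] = (4.4216*c^2 - 29.5856*c + 17.7556)/(0.1024*c^4 + 0.4352*c^3 - 1.816*c^2 - 4.8416*c + 12.6736)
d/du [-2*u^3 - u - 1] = -6*u^2 - 1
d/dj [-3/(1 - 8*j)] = -24/(8*j - 1)^2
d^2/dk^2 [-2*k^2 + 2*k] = -4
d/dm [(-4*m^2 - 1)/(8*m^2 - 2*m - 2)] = (4*m^2 + 16*m - 1)/(2*(16*m^4 - 8*m^3 - 7*m^2 + 2*m + 1))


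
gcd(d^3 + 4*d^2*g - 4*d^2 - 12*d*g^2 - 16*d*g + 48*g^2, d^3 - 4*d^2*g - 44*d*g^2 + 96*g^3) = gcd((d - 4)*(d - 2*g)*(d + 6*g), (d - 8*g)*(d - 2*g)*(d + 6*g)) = d^2 + 4*d*g - 12*g^2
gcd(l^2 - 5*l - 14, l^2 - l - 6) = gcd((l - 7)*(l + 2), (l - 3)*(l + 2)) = l + 2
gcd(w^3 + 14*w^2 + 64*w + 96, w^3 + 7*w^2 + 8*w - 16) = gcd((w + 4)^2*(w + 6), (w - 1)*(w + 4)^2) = w^2 + 8*w + 16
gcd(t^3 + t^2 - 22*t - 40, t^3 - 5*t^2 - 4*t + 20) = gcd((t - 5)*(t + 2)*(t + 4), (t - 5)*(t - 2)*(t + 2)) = t^2 - 3*t - 10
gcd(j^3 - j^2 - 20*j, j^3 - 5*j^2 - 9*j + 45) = j - 5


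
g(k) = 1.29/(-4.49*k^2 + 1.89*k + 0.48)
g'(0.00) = -10.58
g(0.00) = 2.69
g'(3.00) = 0.03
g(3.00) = -0.04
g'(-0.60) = -1.82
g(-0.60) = -0.57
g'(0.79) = 9.77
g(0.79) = -1.56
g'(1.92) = 0.13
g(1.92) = -0.10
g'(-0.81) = -0.74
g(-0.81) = -0.32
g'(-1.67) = -0.09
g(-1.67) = -0.08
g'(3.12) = 0.02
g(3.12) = -0.03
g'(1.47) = 0.35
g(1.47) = -0.20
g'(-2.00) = -0.06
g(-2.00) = -0.06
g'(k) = 1.29*(8.98*k - 1.89)/(-4.49*k^2 + 1.89*k + 0.48)^2 = (11.5842*k - 2.4381)/(-4.49*k^2 + 1.89*k + 0.48)^2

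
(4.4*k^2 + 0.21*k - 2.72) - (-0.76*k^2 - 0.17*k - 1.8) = 5.16*k^2 + 0.38*k - 0.92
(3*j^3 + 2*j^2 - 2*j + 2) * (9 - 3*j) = -9*j^4 + 21*j^3 + 24*j^2 - 24*j + 18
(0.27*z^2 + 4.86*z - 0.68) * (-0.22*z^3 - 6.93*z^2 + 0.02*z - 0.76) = -0.0594*z^5 - 2.9403*z^4 - 33.5248*z^3 + 4.6044*z^2 - 3.7072*z + 0.5168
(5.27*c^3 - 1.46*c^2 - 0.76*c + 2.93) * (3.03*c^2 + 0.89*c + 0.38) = 15.9681*c^5 + 0.2665*c^4 - 1.5996*c^3 + 7.6467*c^2 + 2.3189*c + 1.1134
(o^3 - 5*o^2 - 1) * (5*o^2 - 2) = 5*o^5 - 25*o^4 - 2*o^3 + 5*o^2 + 2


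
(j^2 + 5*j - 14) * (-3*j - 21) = -3*j^3 - 36*j^2 - 63*j + 294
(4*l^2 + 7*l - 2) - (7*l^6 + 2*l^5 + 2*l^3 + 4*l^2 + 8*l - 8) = -7*l^6 - 2*l^5 - 2*l^3 - l + 6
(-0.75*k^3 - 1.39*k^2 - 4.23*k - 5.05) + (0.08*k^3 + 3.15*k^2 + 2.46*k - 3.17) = -0.67*k^3 + 1.76*k^2 - 1.77*k - 8.22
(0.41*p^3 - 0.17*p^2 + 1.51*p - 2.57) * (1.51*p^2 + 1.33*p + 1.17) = 0.6191*p^5 + 0.2886*p^4 + 2.5337*p^3 - 2.0713*p^2 - 1.6514*p - 3.0069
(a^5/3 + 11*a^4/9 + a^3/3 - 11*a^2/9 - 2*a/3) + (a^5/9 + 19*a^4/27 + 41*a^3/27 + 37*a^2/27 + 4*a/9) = 4*a^5/9 + 52*a^4/27 + 50*a^3/27 + 4*a^2/27 - 2*a/9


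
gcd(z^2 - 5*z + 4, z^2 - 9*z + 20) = z - 4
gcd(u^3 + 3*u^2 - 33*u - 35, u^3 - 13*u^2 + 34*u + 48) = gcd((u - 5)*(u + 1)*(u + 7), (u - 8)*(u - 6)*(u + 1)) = u + 1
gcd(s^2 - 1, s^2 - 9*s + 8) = s - 1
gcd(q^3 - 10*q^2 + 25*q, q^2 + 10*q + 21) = 1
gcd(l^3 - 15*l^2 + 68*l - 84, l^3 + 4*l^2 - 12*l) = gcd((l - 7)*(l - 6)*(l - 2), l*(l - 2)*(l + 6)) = l - 2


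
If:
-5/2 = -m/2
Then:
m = 5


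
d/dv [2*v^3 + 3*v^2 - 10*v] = 6*v^2 + 6*v - 10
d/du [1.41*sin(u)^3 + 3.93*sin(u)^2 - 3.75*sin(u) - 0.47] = (4.23*sin(u)^2 + 7.86*sin(u) - 3.75)*cos(u)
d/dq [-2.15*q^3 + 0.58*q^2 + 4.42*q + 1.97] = -6.45*q^2 + 1.16*q + 4.42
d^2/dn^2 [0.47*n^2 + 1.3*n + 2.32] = 0.940000000000000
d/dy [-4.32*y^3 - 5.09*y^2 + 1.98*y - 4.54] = -12.96*y^2 - 10.18*y + 1.98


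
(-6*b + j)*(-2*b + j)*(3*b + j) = 36*b^3 - 12*b^2*j - 5*b*j^2 + j^3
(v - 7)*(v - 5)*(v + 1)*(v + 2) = v^4 - 9*v^3 + v^2 + 81*v + 70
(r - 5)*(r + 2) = r^2 - 3*r - 10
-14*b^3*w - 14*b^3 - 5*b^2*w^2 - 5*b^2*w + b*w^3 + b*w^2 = (-7*b + w)*(2*b + w)*(b*w + b)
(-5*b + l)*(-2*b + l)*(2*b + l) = 20*b^3 - 4*b^2*l - 5*b*l^2 + l^3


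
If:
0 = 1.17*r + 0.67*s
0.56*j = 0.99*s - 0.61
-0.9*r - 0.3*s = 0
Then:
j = -1.09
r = 0.00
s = 0.00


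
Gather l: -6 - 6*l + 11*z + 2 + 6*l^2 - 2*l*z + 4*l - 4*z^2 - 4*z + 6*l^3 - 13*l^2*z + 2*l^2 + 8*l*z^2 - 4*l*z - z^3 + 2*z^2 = 6*l^3 + l^2*(8 - 13*z) + l*(8*z^2 - 6*z - 2) - z^3 - 2*z^2 + 7*z - 4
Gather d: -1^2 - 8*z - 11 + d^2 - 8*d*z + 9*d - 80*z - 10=d^2 + d*(9 - 8*z) - 88*z - 22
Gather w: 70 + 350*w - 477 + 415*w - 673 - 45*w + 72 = 720*w - 1008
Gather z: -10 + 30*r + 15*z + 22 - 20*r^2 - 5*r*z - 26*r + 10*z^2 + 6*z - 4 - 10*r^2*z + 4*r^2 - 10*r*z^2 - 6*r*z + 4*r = -16*r^2 + 8*r + z^2*(10 - 10*r) + z*(-10*r^2 - 11*r + 21) + 8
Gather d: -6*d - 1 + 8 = 7 - 6*d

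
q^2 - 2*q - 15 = (q - 5)*(q + 3)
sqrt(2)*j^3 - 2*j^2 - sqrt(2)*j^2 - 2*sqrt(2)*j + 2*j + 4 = (j - 2)*(j - sqrt(2))*(sqrt(2)*j + sqrt(2))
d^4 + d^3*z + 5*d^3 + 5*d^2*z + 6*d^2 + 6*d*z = d*(d + 2)*(d + 3)*(d + z)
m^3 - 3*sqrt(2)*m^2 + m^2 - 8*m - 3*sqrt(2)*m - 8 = (m + 1)*(m - 4*sqrt(2))*(m + sqrt(2))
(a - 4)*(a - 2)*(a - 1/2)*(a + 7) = a^4 + a^3/2 - 69*a^2/2 + 73*a - 28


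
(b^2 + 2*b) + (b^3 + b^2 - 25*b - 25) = b^3 + 2*b^2 - 23*b - 25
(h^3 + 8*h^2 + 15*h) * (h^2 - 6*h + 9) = h^5 + 2*h^4 - 24*h^3 - 18*h^2 + 135*h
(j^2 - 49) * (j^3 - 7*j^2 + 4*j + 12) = j^5 - 7*j^4 - 45*j^3 + 355*j^2 - 196*j - 588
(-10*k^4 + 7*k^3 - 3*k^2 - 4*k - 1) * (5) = -50*k^4 + 35*k^3 - 15*k^2 - 20*k - 5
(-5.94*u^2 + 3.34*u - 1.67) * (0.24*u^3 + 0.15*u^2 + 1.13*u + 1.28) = -1.4256*u^5 - 0.0894*u^4 - 6.612*u^3 - 4.0795*u^2 + 2.3881*u - 2.1376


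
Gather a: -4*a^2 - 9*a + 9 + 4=-4*a^2 - 9*a + 13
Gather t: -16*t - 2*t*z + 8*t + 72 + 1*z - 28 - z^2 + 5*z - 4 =t*(-2*z - 8) - z^2 + 6*z + 40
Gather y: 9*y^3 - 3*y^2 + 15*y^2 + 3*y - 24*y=9*y^3 + 12*y^2 - 21*y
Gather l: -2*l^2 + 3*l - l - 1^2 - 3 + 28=-2*l^2 + 2*l + 24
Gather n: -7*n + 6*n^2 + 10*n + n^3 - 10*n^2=n^3 - 4*n^2 + 3*n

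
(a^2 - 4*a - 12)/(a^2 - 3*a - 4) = (-a^2 + 4*a + 12)/(-a^2 + 3*a + 4)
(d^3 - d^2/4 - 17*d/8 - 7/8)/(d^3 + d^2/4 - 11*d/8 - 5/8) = (4*d - 7)/(4*d - 5)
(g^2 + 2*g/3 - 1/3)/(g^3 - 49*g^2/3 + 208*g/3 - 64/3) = (g + 1)/(g^2 - 16*g + 64)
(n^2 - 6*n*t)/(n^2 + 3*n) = (n - 6*t)/(n + 3)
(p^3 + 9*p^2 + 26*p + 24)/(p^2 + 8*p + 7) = (p^3 + 9*p^2 + 26*p + 24)/(p^2 + 8*p + 7)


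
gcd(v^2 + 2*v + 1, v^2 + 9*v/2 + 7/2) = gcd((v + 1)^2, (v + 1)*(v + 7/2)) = v + 1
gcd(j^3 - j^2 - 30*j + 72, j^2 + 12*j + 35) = 1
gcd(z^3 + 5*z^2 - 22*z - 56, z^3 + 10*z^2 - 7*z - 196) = z^2 + 3*z - 28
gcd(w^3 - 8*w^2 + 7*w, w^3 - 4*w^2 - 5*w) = w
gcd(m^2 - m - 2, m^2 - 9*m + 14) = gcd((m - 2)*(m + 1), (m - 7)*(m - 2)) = m - 2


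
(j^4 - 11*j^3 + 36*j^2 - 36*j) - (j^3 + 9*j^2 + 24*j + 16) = j^4 - 12*j^3 + 27*j^2 - 60*j - 16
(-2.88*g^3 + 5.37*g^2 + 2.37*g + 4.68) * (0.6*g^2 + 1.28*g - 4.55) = -1.728*g^5 - 0.4644*g^4 + 21.3996*g^3 - 18.5919*g^2 - 4.7931*g - 21.294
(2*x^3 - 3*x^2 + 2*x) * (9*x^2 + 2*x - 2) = 18*x^5 - 23*x^4 + 8*x^3 + 10*x^2 - 4*x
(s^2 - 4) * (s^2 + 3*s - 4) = s^4 + 3*s^3 - 8*s^2 - 12*s + 16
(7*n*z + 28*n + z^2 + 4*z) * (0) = 0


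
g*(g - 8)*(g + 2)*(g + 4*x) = g^4 + 4*g^3*x - 6*g^3 - 24*g^2*x - 16*g^2 - 64*g*x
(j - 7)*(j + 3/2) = j^2 - 11*j/2 - 21/2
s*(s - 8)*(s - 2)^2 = s^4 - 12*s^3 + 36*s^2 - 32*s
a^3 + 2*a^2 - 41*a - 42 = (a - 6)*(a + 1)*(a + 7)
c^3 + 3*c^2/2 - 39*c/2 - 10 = (c - 4)*(c + 1/2)*(c + 5)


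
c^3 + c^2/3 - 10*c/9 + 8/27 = (c - 2/3)*(c - 1/3)*(c + 4/3)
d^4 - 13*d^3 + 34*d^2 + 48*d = d*(d - 8)*(d - 6)*(d + 1)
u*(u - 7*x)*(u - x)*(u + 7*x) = u^4 - u^3*x - 49*u^2*x^2 + 49*u*x^3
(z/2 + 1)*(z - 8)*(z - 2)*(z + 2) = z^4/2 - 3*z^3 - 10*z^2 + 12*z + 32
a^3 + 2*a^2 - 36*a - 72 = (a - 6)*(a + 2)*(a + 6)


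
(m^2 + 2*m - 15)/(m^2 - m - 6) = (m + 5)/(m + 2)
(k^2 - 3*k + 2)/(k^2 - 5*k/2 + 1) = 2*(k - 1)/(2*k - 1)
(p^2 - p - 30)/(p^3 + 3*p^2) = (p^2 - p - 30)/(p^2*(p + 3))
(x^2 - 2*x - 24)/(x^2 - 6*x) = (x + 4)/x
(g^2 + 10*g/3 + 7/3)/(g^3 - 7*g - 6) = (g + 7/3)/(g^2 - g - 6)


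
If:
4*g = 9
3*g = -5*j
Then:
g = 9/4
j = -27/20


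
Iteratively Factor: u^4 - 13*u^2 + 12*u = (u - 1)*(u^3 + u^2 - 12*u) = (u - 3)*(u - 1)*(u^2 + 4*u) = u*(u - 3)*(u - 1)*(u + 4)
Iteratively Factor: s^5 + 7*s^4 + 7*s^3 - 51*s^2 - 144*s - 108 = (s + 2)*(s^4 + 5*s^3 - 3*s^2 - 45*s - 54) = (s - 3)*(s + 2)*(s^3 + 8*s^2 + 21*s + 18) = (s - 3)*(s + 2)*(s + 3)*(s^2 + 5*s + 6) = (s - 3)*(s + 2)^2*(s + 3)*(s + 3)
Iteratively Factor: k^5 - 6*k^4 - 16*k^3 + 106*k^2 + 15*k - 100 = (k - 5)*(k^4 - k^3 - 21*k^2 + k + 20) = (k - 5)*(k + 4)*(k^3 - 5*k^2 - k + 5) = (k - 5)*(k + 1)*(k + 4)*(k^2 - 6*k + 5) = (k - 5)*(k - 1)*(k + 1)*(k + 4)*(k - 5)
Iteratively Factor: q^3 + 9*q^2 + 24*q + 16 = (q + 1)*(q^2 + 8*q + 16) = (q + 1)*(q + 4)*(q + 4)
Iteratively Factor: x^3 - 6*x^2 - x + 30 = (x + 2)*(x^2 - 8*x + 15) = (x - 5)*(x + 2)*(x - 3)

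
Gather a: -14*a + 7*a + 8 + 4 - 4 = 8 - 7*a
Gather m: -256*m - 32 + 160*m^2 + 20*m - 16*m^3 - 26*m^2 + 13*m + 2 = -16*m^3 + 134*m^2 - 223*m - 30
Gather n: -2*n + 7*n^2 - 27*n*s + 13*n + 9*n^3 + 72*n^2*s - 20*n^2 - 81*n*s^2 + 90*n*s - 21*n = 9*n^3 + n^2*(72*s - 13) + n*(-81*s^2 + 63*s - 10)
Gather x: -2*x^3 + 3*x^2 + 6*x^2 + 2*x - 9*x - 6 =-2*x^3 + 9*x^2 - 7*x - 6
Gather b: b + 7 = b + 7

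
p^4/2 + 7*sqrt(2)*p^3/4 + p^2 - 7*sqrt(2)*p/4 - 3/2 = (p/2 + 1/2)*(p - 1)*(p + sqrt(2)/2)*(p + 3*sqrt(2))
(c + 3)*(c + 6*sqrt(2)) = c^2 + 3*c + 6*sqrt(2)*c + 18*sqrt(2)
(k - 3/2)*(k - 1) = k^2 - 5*k/2 + 3/2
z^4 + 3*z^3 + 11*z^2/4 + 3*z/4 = z*(z + 1/2)*(z + 1)*(z + 3/2)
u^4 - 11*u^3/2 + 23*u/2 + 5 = (u - 5)*(u - 2)*(u + 1/2)*(u + 1)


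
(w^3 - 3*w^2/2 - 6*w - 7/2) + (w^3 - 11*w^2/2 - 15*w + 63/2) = 2*w^3 - 7*w^2 - 21*w + 28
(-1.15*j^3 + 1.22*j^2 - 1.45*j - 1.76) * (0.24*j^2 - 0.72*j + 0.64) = -0.276*j^5 + 1.1208*j^4 - 1.9624*j^3 + 1.4024*j^2 + 0.3392*j - 1.1264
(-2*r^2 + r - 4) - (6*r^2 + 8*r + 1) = -8*r^2 - 7*r - 5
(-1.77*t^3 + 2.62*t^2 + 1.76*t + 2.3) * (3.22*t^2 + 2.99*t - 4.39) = -5.6994*t^5 + 3.1441*t^4 + 21.2713*t^3 + 1.1666*t^2 - 0.849399999999999*t - 10.097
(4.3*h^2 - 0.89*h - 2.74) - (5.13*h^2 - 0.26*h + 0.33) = -0.83*h^2 - 0.63*h - 3.07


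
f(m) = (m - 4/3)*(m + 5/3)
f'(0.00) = 0.33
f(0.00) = -2.22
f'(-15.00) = -29.67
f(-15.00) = 217.78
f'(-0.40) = -0.47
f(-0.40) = -2.20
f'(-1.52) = -2.71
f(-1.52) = -0.42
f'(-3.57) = -6.81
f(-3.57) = 9.33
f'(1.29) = 2.91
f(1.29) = -0.13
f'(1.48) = 3.29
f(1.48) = 0.46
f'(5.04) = 10.41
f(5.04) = 24.86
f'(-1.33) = -2.33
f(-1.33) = -0.90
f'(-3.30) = -6.27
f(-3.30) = 7.57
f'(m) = 2*m + 1/3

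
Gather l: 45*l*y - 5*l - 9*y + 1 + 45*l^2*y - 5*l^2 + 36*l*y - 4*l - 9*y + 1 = l^2*(45*y - 5) + l*(81*y - 9) - 18*y + 2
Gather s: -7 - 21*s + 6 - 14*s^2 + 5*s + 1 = -14*s^2 - 16*s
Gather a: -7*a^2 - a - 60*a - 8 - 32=-7*a^2 - 61*a - 40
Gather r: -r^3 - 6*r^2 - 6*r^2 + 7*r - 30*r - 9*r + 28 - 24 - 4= -r^3 - 12*r^2 - 32*r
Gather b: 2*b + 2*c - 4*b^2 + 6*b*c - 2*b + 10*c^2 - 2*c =-4*b^2 + 6*b*c + 10*c^2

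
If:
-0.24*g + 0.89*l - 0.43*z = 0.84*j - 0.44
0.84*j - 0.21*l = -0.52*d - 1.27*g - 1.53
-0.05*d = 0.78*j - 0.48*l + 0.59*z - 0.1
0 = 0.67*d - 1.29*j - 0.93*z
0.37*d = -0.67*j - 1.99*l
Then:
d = -0.32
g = -2.70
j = 2.29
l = -0.71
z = -3.40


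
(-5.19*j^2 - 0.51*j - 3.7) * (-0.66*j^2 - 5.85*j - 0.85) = 3.4254*j^4 + 30.6981*j^3 + 9.837*j^2 + 22.0785*j + 3.145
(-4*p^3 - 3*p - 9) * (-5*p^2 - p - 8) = 20*p^5 + 4*p^4 + 47*p^3 + 48*p^2 + 33*p + 72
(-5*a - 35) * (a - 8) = -5*a^2 + 5*a + 280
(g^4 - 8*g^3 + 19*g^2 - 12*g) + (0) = g^4 - 8*g^3 + 19*g^2 - 12*g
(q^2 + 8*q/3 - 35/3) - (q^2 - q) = 11*q/3 - 35/3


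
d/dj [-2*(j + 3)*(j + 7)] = -4*j - 20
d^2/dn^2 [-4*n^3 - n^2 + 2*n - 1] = -24*n - 2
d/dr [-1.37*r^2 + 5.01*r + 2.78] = 5.01 - 2.74*r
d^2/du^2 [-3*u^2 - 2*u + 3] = -6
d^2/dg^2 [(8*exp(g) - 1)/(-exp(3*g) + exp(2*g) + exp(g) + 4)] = (-32*exp(6*g) + 33*exp(5*g) - 51*exp(4*g) - 406*exp(3*g) + 231*exp(2*g) + 17*exp(g) - 132)*exp(g)/(exp(9*g) - 3*exp(8*g) - 7*exp(6*g) + 24*exp(5*g) + 9*exp(4*g) + 23*exp(3*g) - 60*exp(2*g) - 48*exp(g) - 64)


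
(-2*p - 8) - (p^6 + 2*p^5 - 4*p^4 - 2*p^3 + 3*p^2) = -p^6 - 2*p^5 + 4*p^4 + 2*p^3 - 3*p^2 - 2*p - 8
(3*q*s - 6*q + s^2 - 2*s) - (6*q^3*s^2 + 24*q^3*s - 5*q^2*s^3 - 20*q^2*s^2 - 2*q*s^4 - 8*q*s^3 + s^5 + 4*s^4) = -6*q^3*s^2 - 24*q^3*s + 5*q^2*s^3 + 20*q^2*s^2 + 2*q*s^4 + 8*q*s^3 + 3*q*s - 6*q - s^5 - 4*s^4 + s^2 - 2*s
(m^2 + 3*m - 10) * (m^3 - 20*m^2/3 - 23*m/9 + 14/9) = m^5 - 11*m^4/3 - 293*m^3/9 + 545*m^2/9 + 272*m/9 - 140/9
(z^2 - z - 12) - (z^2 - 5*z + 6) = 4*z - 18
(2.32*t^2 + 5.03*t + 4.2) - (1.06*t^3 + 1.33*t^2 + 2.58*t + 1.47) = -1.06*t^3 + 0.99*t^2 + 2.45*t + 2.73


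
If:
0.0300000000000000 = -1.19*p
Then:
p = -0.03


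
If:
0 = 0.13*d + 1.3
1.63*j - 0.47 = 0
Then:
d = -10.00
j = 0.29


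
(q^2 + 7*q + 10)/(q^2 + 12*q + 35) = (q + 2)/(q + 7)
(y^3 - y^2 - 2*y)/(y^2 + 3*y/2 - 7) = 2*y*(y + 1)/(2*y + 7)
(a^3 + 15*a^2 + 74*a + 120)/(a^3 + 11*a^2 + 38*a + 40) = (a + 6)/(a + 2)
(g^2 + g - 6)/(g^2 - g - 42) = (-g^2 - g + 6)/(-g^2 + g + 42)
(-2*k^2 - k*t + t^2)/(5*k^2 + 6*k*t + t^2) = (-2*k + t)/(5*k + t)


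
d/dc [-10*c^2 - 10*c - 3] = -20*c - 10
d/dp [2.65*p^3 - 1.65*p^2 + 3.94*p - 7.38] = 7.95*p^2 - 3.3*p + 3.94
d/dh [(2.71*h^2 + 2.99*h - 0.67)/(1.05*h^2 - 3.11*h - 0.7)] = (-11.5676*h^2 - 2.387*h - 4.1767)/(1.1025*h^4 - 6.531*h^3 + 8.2021*h^2 + 4.354*h + 0.49)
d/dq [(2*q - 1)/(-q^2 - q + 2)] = (-2*q^2 - 2*q + (2*q - 1)*(2*q + 1) + 4)/(q^2 + q - 2)^2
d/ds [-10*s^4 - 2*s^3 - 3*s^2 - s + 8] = -40*s^3 - 6*s^2 - 6*s - 1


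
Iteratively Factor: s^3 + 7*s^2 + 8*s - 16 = (s + 4)*(s^2 + 3*s - 4) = (s + 4)^2*(s - 1)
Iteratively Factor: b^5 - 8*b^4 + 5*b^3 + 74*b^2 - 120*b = (b - 4)*(b^4 - 4*b^3 - 11*b^2 + 30*b) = (b - 4)*(b - 2)*(b^3 - 2*b^2 - 15*b) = b*(b - 4)*(b - 2)*(b^2 - 2*b - 15) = b*(b - 4)*(b - 2)*(b + 3)*(b - 5)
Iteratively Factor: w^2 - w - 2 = (w + 1)*(w - 2)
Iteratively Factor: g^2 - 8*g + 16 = (g - 4)*(g - 4)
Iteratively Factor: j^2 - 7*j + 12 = (j - 3)*(j - 4)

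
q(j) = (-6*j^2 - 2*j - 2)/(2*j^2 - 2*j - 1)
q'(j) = (2 - 4*j)*(-6*j^2 - 2*j - 2)/(2*j^2 - 2*j - 1)^2 + (-12*j - 2)/(2*j^2 - 2*j - 1) = 2*(8*j^2 + 10*j - 1)/(4*j^4 - 8*j^3 + 4*j + 1)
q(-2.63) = -2.11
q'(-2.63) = 0.17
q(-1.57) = -1.93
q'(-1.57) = 0.12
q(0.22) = 2.03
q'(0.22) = 1.76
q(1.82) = -12.85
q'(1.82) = 22.19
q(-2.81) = -2.14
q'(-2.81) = 0.16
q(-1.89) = -1.98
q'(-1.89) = 0.18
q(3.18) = -5.37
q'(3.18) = 1.35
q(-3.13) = -2.19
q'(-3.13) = 0.15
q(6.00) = -3.90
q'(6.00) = 0.20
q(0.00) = 2.00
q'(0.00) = -2.00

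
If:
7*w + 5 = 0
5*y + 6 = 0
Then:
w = -5/7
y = -6/5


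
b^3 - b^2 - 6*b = b*(b - 3)*(b + 2)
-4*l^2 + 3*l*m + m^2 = (-l + m)*(4*l + m)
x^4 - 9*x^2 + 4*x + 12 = (x - 2)^2*(x + 1)*(x + 3)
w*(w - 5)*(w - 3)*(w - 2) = w^4 - 10*w^3 + 31*w^2 - 30*w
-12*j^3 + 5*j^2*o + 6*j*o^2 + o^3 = (-j + o)*(3*j + o)*(4*j + o)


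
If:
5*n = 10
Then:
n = 2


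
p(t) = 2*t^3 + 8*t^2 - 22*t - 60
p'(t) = 6*t^2 + 16*t - 22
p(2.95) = -3.94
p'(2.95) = 77.42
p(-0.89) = -35.49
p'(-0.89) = -31.49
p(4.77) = 234.15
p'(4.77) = 190.84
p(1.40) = -69.63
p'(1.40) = 12.16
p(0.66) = -70.46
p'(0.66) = -8.83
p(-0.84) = -37.06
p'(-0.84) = -31.21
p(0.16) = -63.31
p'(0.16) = -19.29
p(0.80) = -71.46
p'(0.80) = -5.36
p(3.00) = 0.00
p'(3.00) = 80.00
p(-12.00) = -2100.00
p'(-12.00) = 650.00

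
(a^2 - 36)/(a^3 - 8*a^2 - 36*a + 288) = 1/(a - 8)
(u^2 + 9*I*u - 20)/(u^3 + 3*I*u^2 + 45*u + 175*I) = (u + 4*I)/(u^2 - 2*I*u + 35)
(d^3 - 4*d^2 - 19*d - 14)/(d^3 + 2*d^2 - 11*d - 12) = (d^2 - 5*d - 14)/(d^2 + d - 12)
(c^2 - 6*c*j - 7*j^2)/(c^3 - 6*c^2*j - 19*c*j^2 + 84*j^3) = (c + j)/(c^2 + c*j - 12*j^2)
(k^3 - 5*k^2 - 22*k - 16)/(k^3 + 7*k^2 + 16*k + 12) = (k^2 - 7*k - 8)/(k^2 + 5*k + 6)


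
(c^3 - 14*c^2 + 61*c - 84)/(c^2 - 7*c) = c - 7 + 12/c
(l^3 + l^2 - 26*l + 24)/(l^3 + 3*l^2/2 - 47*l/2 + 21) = 2*(l - 4)/(2*l - 7)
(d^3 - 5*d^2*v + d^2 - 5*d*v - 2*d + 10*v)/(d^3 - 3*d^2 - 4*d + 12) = (d^2 - 5*d*v - d + 5*v)/(d^2 - 5*d + 6)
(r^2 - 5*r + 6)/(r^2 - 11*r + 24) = (r - 2)/(r - 8)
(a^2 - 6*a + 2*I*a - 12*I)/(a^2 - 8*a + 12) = (a + 2*I)/(a - 2)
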